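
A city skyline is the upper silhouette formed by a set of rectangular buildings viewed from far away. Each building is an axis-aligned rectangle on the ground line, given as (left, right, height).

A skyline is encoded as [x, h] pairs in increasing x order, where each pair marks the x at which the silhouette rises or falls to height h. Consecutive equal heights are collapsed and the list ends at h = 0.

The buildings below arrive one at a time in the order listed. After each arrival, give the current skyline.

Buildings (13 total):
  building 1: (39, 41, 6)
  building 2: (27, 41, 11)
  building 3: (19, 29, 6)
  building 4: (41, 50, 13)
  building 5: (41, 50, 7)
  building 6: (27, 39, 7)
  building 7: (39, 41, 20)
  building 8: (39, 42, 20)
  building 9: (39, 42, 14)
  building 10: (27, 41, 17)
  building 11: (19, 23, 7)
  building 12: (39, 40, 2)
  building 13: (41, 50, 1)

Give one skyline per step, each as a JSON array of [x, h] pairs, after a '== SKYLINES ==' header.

== SKYLINES ==
[[39,6],[41,0]]
[[27,11],[41,0]]
[[19,6],[27,11],[41,0]]
[[19,6],[27,11],[41,13],[50,0]]
[[19,6],[27,11],[41,13],[50,0]]
[[19,6],[27,11],[41,13],[50,0]]
[[19,6],[27,11],[39,20],[41,13],[50,0]]
[[19,6],[27,11],[39,20],[42,13],[50,0]]
[[19,6],[27,11],[39,20],[42,13],[50,0]]
[[19,6],[27,17],[39,20],[42,13],[50,0]]
[[19,7],[23,6],[27,17],[39,20],[42,13],[50,0]]
[[19,7],[23,6],[27,17],[39,20],[42,13],[50,0]]
[[19,7],[23,6],[27,17],[39,20],[42,13],[50,0]]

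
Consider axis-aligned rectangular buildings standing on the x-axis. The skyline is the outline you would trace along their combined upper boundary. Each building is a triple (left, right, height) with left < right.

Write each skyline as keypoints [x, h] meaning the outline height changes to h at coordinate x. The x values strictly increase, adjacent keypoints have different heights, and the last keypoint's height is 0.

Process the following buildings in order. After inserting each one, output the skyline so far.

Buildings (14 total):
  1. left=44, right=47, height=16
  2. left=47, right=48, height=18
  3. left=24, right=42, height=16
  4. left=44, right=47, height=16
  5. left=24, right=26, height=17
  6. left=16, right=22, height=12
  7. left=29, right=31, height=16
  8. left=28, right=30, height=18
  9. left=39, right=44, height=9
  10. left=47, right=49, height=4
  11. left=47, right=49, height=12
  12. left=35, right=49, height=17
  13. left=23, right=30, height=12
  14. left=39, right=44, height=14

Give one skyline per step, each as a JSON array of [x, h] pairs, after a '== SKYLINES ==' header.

== SKYLINES ==
[[44,16],[47,0]]
[[44,16],[47,18],[48,0]]
[[24,16],[42,0],[44,16],[47,18],[48,0]]
[[24,16],[42,0],[44,16],[47,18],[48,0]]
[[24,17],[26,16],[42,0],[44,16],[47,18],[48,0]]
[[16,12],[22,0],[24,17],[26,16],[42,0],[44,16],[47,18],[48,0]]
[[16,12],[22,0],[24,17],[26,16],[42,0],[44,16],[47,18],[48,0]]
[[16,12],[22,0],[24,17],[26,16],[28,18],[30,16],[42,0],[44,16],[47,18],[48,0]]
[[16,12],[22,0],[24,17],[26,16],[28,18],[30,16],[42,9],[44,16],[47,18],[48,0]]
[[16,12],[22,0],[24,17],[26,16],[28,18],[30,16],[42,9],[44,16],[47,18],[48,4],[49,0]]
[[16,12],[22,0],[24,17],[26,16],[28,18],[30,16],[42,9],[44,16],[47,18],[48,12],[49,0]]
[[16,12],[22,0],[24,17],[26,16],[28,18],[30,16],[35,17],[47,18],[48,17],[49,0]]
[[16,12],[22,0],[23,12],[24,17],[26,16],[28,18],[30,16],[35,17],[47,18],[48,17],[49,0]]
[[16,12],[22,0],[23,12],[24,17],[26,16],[28,18],[30,16],[35,17],[47,18],[48,17],[49,0]]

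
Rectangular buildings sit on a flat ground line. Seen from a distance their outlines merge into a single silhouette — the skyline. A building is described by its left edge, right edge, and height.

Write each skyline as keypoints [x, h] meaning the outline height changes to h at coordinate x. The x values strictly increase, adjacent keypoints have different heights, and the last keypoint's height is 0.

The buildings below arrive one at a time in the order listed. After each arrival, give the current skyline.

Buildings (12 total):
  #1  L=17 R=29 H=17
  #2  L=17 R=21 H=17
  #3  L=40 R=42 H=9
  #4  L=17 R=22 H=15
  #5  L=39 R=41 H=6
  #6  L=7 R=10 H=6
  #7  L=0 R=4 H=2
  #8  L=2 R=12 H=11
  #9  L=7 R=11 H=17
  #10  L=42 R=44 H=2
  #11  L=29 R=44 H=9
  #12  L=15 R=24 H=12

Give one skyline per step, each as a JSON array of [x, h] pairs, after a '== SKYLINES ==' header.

== SKYLINES ==
[[17,17],[29,0]]
[[17,17],[29,0]]
[[17,17],[29,0],[40,9],[42,0]]
[[17,17],[29,0],[40,9],[42,0]]
[[17,17],[29,0],[39,6],[40,9],[42,0]]
[[7,6],[10,0],[17,17],[29,0],[39,6],[40,9],[42,0]]
[[0,2],[4,0],[7,6],[10,0],[17,17],[29,0],[39,6],[40,9],[42,0]]
[[0,2],[2,11],[12,0],[17,17],[29,0],[39,6],[40,9],[42,0]]
[[0,2],[2,11],[7,17],[11,11],[12,0],[17,17],[29,0],[39,6],[40,9],[42,0]]
[[0,2],[2,11],[7,17],[11,11],[12,0],[17,17],[29,0],[39,6],[40,9],[42,2],[44,0]]
[[0,2],[2,11],[7,17],[11,11],[12,0],[17,17],[29,9],[44,0]]
[[0,2],[2,11],[7,17],[11,11],[12,0],[15,12],[17,17],[29,9],[44,0]]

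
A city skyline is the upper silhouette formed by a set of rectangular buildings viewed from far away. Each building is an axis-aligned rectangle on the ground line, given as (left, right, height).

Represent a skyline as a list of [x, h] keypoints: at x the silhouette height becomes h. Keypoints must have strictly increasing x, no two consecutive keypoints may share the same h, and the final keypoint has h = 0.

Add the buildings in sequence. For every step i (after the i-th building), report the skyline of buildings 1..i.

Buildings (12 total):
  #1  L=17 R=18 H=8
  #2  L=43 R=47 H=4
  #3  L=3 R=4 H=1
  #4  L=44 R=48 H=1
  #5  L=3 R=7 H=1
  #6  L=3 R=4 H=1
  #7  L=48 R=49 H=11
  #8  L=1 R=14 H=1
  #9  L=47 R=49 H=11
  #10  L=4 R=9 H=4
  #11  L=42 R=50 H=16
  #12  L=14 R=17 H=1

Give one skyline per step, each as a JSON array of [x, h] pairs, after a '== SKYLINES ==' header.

== SKYLINES ==
[[17,8],[18,0]]
[[17,8],[18,0],[43,4],[47,0]]
[[3,1],[4,0],[17,8],[18,0],[43,4],[47,0]]
[[3,1],[4,0],[17,8],[18,0],[43,4],[47,1],[48,0]]
[[3,1],[7,0],[17,8],[18,0],[43,4],[47,1],[48,0]]
[[3,1],[7,0],[17,8],[18,0],[43,4],[47,1],[48,0]]
[[3,1],[7,0],[17,8],[18,0],[43,4],[47,1],[48,11],[49,0]]
[[1,1],[14,0],[17,8],[18,0],[43,4],[47,1],[48,11],[49,0]]
[[1,1],[14,0],[17,8],[18,0],[43,4],[47,11],[49,0]]
[[1,1],[4,4],[9,1],[14,0],[17,8],[18,0],[43,4],[47,11],[49,0]]
[[1,1],[4,4],[9,1],[14,0],[17,8],[18,0],[42,16],[50,0]]
[[1,1],[4,4],[9,1],[17,8],[18,0],[42,16],[50,0]]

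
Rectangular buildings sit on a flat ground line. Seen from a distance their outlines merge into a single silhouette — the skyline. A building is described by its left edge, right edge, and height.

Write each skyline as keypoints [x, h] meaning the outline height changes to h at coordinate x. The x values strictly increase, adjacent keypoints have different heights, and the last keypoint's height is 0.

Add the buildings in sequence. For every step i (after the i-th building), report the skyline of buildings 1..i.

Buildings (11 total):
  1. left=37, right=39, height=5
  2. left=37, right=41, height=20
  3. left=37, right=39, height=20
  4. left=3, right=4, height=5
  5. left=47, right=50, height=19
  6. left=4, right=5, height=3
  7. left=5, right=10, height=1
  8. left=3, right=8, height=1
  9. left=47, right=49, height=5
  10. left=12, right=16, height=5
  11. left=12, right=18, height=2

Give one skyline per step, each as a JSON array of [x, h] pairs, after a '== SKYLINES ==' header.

== SKYLINES ==
[[37,5],[39,0]]
[[37,20],[41,0]]
[[37,20],[41,0]]
[[3,5],[4,0],[37,20],[41,0]]
[[3,5],[4,0],[37,20],[41,0],[47,19],[50,0]]
[[3,5],[4,3],[5,0],[37,20],[41,0],[47,19],[50,0]]
[[3,5],[4,3],[5,1],[10,0],[37,20],[41,0],[47,19],[50,0]]
[[3,5],[4,3],[5,1],[10,0],[37,20],[41,0],[47,19],[50,0]]
[[3,5],[4,3],[5,1],[10,0],[37,20],[41,0],[47,19],[50,0]]
[[3,5],[4,3],[5,1],[10,0],[12,5],[16,0],[37,20],[41,0],[47,19],[50,0]]
[[3,5],[4,3],[5,1],[10,0],[12,5],[16,2],[18,0],[37,20],[41,0],[47,19],[50,0]]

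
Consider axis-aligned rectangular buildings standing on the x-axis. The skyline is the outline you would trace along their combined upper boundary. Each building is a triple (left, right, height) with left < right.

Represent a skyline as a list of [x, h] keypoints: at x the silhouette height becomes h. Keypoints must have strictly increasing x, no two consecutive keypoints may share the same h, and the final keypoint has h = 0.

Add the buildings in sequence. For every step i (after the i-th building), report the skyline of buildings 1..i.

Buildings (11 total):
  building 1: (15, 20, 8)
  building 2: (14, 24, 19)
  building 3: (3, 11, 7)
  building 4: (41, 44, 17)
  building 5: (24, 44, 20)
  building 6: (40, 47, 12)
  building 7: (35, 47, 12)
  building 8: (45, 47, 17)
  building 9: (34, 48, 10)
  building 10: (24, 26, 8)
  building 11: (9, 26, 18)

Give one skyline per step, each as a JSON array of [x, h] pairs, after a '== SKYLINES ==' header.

== SKYLINES ==
[[15,8],[20,0]]
[[14,19],[24,0]]
[[3,7],[11,0],[14,19],[24,0]]
[[3,7],[11,0],[14,19],[24,0],[41,17],[44,0]]
[[3,7],[11,0],[14,19],[24,20],[44,0]]
[[3,7],[11,0],[14,19],[24,20],[44,12],[47,0]]
[[3,7],[11,0],[14,19],[24,20],[44,12],[47,0]]
[[3,7],[11,0],[14,19],[24,20],[44,12],[45,17],[47,0]]
[[3,7],[11,0],[14,19],[24,20],[44,12],[45,17],[47,10],[48,0]]
[[3,7],[11,0],[14,19],[24,20],[44,12],[45,17],[47,10],[48,0]]
[[3,7],[9,18],[14,19],[24,20],[44,12],[45,17],[47,10],[48,0]]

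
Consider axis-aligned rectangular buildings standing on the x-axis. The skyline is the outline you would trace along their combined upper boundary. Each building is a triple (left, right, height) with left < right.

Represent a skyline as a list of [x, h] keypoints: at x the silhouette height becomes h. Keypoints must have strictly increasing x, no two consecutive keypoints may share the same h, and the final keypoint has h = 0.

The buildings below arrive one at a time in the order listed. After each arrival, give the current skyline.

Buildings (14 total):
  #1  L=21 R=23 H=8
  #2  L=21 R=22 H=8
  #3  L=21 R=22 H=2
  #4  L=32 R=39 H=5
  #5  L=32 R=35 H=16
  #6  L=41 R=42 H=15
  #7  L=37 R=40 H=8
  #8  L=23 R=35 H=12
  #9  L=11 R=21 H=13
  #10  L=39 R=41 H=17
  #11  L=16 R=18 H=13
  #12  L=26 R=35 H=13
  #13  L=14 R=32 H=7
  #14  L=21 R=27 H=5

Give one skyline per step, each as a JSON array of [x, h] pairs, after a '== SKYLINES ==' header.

== SKYLINES ==
[[21,8],[23,0]]
[[21,8],[23,0]]
[[21,8],[23,0]]
[[21,8],[23,0],[32,5],[39,0]]
[[21,8],[23,0],[32,16],[35,5],[39,0]]
[[21,8],[23,0],[32,16],[35,5],[39,0],[41,15],[42,0]]
[[21,8],[23,0],[32,16],[35,5],[37,8],[40,0],[41,15],[42,0]]
[[21,8],[23,12],[32,16],[35,5],[37,8],[40,0],[41,15],[42,0]]
[[11,13],[21,8],[23,12],[32,16],[35,5],[37,8],[40,0],[41,15],[42,0]]
[[11,13],[21,8],[23,12],[32,16],[35,5],[37,8],[39,17],[41,15],[42,0]]
[[11,13],[21,8],[23,12],[32,16],[35,5],[37,8],[39,17],[41,15],[42,0]]
[[11,13],[21,8],[23,12],[26,13],[32,16],[35,5],[37,8],[39,17],[41,15],[42,0]]
[[11,13],[21,8],[23,12],[26,13],[32,16],[35,5],[37,8],[39,17],[41,15],[42,0]]
[[11,13],[21,8],[23,12],[26,13],[32,16],[35,5],[37,8],[39,17],[41,15],[42,0]]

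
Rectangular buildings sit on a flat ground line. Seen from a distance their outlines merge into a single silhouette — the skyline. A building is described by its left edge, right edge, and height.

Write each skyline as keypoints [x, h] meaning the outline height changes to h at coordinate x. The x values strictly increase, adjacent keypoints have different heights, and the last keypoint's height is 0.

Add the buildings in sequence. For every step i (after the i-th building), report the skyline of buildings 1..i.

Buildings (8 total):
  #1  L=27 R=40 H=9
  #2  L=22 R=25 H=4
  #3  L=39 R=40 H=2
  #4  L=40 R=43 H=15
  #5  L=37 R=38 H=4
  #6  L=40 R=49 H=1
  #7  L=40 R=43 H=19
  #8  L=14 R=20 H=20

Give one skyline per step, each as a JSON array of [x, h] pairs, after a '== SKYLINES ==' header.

== SKYLINES ==
[[27,9],[40,0]]
[[22,4],[25,0],[27,9],[40,0]]
[[22,4],[25,0],[27,9],[40,0]]
[[22,4],[25,0],[27,9],[40,15],[43,0]]
[[22,4],[25,0],[27,9],[40,15],[43,0]]
[[22,4],[25,0],[27,9],[40,15],[43,1],[49,0]]
[[22,4],[25,0],[27,9],[40,19],[43,1],[49,0]]
[[14,20],[20,0],[22,4],[25,0],[27,9],[40,19],[43,1],[49,0]]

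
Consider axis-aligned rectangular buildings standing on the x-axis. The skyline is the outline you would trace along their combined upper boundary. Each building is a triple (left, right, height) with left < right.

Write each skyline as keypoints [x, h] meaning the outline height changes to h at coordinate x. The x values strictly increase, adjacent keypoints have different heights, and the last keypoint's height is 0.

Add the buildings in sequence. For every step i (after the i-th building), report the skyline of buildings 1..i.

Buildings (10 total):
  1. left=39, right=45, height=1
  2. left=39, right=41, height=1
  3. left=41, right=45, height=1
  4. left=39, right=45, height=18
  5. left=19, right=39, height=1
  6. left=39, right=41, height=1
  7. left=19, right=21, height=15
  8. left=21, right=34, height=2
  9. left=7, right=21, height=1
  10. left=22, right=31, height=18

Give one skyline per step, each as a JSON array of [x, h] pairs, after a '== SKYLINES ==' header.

== SKYLINES ==
[[39,1],[45,0]]
[[39,1],[45,0]]
[[39,1],[45,0]]
[[39,18],[45,0]]
[[19,1],[39,18],[45,0]]
[[19,1],[39,18],[45,0]]
[[19,15],[21,1],[39,18],[45,0]]
[[19,15],[21,2],[34,1],[39,18],[45,0]]
[[7,1],[19,15],[21,2],[34,1],[39,18],[45,0]]
[[7,1],[19,15],[21,2],[22,18],[31,2],[34,1],[39,18],[45,0]]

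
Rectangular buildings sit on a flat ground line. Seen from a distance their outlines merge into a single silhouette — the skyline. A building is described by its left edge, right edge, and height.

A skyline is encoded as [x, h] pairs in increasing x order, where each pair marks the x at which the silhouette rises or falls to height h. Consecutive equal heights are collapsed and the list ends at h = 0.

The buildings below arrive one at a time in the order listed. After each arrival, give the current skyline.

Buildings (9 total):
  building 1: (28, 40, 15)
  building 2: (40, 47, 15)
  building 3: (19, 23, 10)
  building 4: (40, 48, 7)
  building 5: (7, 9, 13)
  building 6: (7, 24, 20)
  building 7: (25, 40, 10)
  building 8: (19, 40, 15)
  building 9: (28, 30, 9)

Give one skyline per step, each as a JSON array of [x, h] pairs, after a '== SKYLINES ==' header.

== SKYLINES ==
[[28,15],[40,0]]
[[28,15],[47,0]]
[[19,10],[23,0],[28,15],[47,0]]
[[19,10],[23,0],[28,15],[47,7],[48,0]]
[[7,13],[9,0],[19,10],[23,0],[28,15],[47,7],[48,0]]
[[7,20],[24,0],[28,15],[47,7],[48,0]]
[[7,20],[24,0],[25,10],[28,15],[47,7],[48,0]]
[[7,20],[24,15],[47,7],[48,0]]
[[7,20],[24,15],[47,7],[48,0]]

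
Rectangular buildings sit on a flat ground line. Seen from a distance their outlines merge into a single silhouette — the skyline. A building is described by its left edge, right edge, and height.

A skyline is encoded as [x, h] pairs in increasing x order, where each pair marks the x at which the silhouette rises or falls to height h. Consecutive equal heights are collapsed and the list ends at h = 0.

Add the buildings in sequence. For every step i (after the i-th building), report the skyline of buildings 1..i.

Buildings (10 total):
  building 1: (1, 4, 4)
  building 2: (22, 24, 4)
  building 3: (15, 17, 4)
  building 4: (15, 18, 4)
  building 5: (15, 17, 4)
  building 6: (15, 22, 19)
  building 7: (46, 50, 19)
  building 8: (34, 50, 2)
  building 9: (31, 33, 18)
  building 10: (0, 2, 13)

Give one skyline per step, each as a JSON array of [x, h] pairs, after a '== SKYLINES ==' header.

== SKYLINES ==
[[1,4],[4,0]]
[[1,4],[4,0],[22,4],[24,0]]
[[1,4],[4,0],[15,4],[17,0],[22,4],[24,0]]
[[1,4],[4,0],[15,4],[18,0],[22,4],[24,0]]
[[1,4],[4,0],[15,4],[18,0],[22,4],[24,0]]
[[1,4],[4,0],[15,19],[22,4],[24,0]]
[[1,4],[4,0],[15,19],[22,4],[24,0],[46,19],[50,0]]
[[1,4],[4,0],[15,19],[22,4],[24,0],[34,2],[46,19],[50,0]]
[[1,4],[4,0],[15,19],[22,4],[24,0],[31,18],[33,0],[34,2],[46,19],[50,0]]
[[0,13],[2,4],[4,0],[15,19],[22,4],[24,0],[31,18],[33,0],[34,2],[46,19],[50,0]]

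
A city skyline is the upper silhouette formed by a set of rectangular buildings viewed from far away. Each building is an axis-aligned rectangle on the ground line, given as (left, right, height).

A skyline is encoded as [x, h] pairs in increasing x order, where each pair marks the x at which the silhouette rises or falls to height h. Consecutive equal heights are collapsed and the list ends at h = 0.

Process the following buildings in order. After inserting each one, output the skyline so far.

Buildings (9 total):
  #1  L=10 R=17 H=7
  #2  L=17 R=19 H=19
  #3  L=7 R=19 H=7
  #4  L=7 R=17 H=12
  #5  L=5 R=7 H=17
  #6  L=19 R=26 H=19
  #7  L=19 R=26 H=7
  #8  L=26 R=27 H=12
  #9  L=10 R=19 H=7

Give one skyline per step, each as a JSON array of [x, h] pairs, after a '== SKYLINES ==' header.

== SKYLINES ==
[[10,7],[17,0]]
[[10,7],[17,19],[19,0]]
[[7,7],[17,19],[19,0]]
[[7,12],[17,19],[19,0]]
[[5,17],[7,12],[17,19],[19,0]]
[[5,17],[7,12],[17,19],[26,0]]
[[5,17],[7,12],[17,19],[26,0]]
[[5,17],[7,12],[17,19],[26,12],[27,0]]
[[5,17],[7,12],[17,19],[26,12],[27,0]]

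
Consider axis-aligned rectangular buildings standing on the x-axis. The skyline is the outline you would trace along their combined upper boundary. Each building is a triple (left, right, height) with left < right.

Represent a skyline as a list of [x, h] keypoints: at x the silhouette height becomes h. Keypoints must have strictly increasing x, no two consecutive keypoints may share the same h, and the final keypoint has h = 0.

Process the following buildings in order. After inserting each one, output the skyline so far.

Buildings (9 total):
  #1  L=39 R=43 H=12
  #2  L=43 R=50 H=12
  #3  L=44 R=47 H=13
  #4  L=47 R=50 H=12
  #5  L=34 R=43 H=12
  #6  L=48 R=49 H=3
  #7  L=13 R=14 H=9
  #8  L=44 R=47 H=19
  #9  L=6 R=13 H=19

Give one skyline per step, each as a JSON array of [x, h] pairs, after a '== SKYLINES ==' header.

== SKYLINES ==
[[39,12],[43,0]]
[[39,12],[50,0]]
[[39,12],[44,13],[47,12],[50,0]]
[[39,12],[44,13],[47,12],[50,0]]
[[34,12],[44,13],[47,12],[50,0]]
[[34,12],[44,13],[47,12],[50,0]]
[[13,9],[14,0],[34,12],[44,13],[47,12],[50,0]]
[[13,9],[14,0],[34,12],[44,19],[47,12],[50,0]]
[[6,19],[13,9],[14,0],[34,12],[44,19],[47,12],[50,0]]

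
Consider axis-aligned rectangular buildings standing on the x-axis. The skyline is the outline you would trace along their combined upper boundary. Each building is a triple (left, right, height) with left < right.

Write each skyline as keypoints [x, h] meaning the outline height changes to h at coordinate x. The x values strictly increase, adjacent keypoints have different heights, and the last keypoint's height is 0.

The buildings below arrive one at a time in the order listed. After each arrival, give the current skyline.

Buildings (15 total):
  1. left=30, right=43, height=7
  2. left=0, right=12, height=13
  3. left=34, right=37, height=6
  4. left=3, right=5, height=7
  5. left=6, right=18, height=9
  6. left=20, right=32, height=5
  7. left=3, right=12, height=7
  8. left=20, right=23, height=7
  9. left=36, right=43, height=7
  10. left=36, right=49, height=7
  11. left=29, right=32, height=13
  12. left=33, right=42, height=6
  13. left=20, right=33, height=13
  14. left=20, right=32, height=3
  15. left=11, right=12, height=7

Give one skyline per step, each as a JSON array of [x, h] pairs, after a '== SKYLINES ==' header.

== SKYLINES ==
[[30,7],[43,0]]
[[0,13],[12,0],[30,7],[43,0]]
[[0,13],[12,0],[30,7],[43,0]]
[[0,13],[12,0],[30,7],[43,0]]
[[0,13],[12,9],[18,0],[30,7],[43,0]]
[[0,13],[12,9],[18,0],[20,5],[30,7],[43,0]]
[[0,13],[12,9],[18,0],[20,5],[30,7],[43,0]]
[[0,13],[12,9],[18,0],[20,7],[23,5],[30,7],[43,0]]
[[0,13],[12,9],[18,0],[20,7],[23,5],[30,7],[43,0]]
[[0,13],[12,9],[18,0],[20,7],[23,5],[30,7],[49,0]]
[[0,13],[12,9],[18,0],[20,7],[23,5],[29,13],[32,7],[49,0]]
[[0,13],[12,9],[18,0],[20,7],[23,5],[29,13],[32,7],[49,0]]
[[0,13],[12,9],[18,0],[20,13],[33,7],[49,0]]
[[0,13],[12,9],[18,0],[20,13],[33,7],[49,0]]
[[0,13],[12,9],[18,0],[20,13],[33,7],[49,0]]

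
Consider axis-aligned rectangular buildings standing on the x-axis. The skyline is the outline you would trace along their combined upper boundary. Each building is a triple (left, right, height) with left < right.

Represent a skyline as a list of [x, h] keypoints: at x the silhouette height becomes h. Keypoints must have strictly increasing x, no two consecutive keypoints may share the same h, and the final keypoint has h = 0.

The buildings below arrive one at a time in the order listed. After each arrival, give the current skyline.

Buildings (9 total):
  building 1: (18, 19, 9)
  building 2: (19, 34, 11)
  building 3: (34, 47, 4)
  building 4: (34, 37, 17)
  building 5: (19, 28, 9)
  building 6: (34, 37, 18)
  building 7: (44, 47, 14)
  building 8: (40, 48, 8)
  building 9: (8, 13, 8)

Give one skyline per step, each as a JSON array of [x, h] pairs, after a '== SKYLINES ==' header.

== SKYLINES ==
[[18,9],[19,0]]
[[18,9],[19,11],[34,0]]
[[18,9],[19,11],[34,4],[47,0]]
[[18,9],[19,11],[34,17],[37,4],[47,0]]
[[18,9],[19,11],[34,17],[37,4],[47,0]]
[[18,9],[19,11],[34,18],[37,4],[47,0]]
[[18,9],[19,11],[34,18],[37,4],[44,14],[47,0]]
[[18,9],[19,11],[34,18],[37,4],[40,8],[44,14],[47,8],[48,0]]
[[8,8],[13,0],[18,9],[19,11],[34,18],[37,4],[40,8],[44,14],[47,8],[48,0]]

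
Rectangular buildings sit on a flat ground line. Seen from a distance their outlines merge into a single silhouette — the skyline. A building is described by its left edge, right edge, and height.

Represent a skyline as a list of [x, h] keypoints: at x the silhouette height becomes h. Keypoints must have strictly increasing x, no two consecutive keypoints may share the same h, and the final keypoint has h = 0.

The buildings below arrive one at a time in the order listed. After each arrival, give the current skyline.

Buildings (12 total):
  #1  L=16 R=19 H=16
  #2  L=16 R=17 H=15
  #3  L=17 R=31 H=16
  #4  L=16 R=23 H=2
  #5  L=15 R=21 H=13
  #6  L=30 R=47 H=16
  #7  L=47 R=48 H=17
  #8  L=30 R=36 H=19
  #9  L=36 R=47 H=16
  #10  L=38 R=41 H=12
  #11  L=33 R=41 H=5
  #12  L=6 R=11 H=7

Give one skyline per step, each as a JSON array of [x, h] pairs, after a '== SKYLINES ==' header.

== SKYLINES ==
[[16,16],[19,0]]
[[16,16],[19,0]]
[[16,16],[31,0]]
[[16,16],[31,0]]
[[15,13],[16,16],[31,0]]
[[15,13],[16,16],[47,0]]
[[15,13],[16,16],[47,17],[48,0]]
[[15,13],[16,16],[30,19],[36,16],[47,17],[48,0]]
[[15,13],[16,16],[30,19],[36,16],[47,17],[48,0]]
[[15,13],[16,16],[30,19],[36,16],[47,17],[48,0]]
[[15,13],[16,16],[30,19],[36,16],[47,17],[48,0]]
[[6,7],[11,0],[15,13],[16,16],[30,19],[36,16],[47,17],[48,0]]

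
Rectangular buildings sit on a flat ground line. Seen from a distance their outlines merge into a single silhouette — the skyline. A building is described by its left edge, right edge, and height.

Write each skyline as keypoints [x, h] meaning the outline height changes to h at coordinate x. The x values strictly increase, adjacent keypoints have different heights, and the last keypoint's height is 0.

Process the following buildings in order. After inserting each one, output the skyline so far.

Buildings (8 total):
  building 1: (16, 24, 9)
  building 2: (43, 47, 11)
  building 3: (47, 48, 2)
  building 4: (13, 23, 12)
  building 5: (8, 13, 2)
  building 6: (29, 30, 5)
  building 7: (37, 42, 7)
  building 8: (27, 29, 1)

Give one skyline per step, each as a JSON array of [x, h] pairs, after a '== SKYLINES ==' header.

== SKYLINES ==
[[16,9],[24,0]]
[[16,9],[24,0],[43,11],[47,0]]
[[16,9],[24,0],[43,11],[47,2],[48,0]]
[[13,12],[23,9],[24,0],[43,11],[47,2],[48,0]]
[[8,2],[13,12],[23,9],[24,0],[43,11],[47,2],[48,0]]
[[8,2],[13,12],[23,9],[24,0],[29,5],[30,0],[43,11],[47,2],[48,0]]
[[8,2],[13,12],[23,9],[24,0],[29,5],[30,0],[37,7],[42,0],[43,11],[47,2],[48,0]]
[[8,2],[13,12],[23,9],[24,0],[27,1],[29,5],[30,0],[37,7],[42,0],[43,11],[47,2],[48,0]]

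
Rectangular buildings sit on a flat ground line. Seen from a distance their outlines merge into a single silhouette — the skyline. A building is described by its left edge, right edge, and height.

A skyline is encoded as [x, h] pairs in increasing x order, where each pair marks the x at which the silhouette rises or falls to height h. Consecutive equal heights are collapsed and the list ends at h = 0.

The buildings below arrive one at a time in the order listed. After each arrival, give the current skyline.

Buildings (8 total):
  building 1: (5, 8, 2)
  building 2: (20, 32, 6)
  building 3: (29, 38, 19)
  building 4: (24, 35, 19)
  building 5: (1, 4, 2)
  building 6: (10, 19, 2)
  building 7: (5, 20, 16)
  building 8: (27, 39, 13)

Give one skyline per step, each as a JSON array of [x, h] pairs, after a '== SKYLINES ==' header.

== SKYLINES ==
[[5,2],[8,0]]
[[5,2],[8,0],[20,6],[32,0]]
[[5,2],[8,0],[20,6],[29,19],[38,0]]
[[5,2],[8,0],[20,6],[24,19],[38,0]]
[[1,2],[4,0],[5,2],[8,0],[20,6],[24,19],[38,0]]
[[1,2],[4,0],[5,2],[8,0],[10,2],[19,0],[20,6],[24,19],[38,0]]
[[1,2],[4,0],[5,16],[20,6],[24,19],[38,0]]
[[1,2],[4,0],[5,16],[20,6],[24,19],[38,13],[39,0]]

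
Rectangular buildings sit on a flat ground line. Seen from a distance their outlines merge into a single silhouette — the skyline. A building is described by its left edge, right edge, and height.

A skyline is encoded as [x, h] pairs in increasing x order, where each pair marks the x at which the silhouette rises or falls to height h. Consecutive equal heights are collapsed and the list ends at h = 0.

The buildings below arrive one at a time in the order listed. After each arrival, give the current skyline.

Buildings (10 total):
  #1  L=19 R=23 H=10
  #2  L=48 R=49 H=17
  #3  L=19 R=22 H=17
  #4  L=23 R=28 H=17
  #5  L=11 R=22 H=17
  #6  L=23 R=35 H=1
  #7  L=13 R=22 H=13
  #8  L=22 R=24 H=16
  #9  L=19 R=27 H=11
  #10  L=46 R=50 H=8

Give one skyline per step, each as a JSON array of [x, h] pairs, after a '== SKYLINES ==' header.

== SKYLINES ==
[[19,10],[23,0]]
[[19,10],[23,0],[48,17],[49,0]]
[[19,17],[22,10],[23,0],[48,17],[49,0]]
[[19,17],[22,10],[23,17],[28,0],[48,17],[49,0]]
[[11,17],[22,10],[23,17],[28,0],[48,17],[49,0]]
[[11,17],[22,10],[23,17],[28,1],[35,0],[48,17],[49,0]]
[[11,17],[22,10],[23,17],[28,1],[35,0],[48,17],[49,0]]
[[11,17],[22,16],[23,17],[28,1],[35,0],[48,17],[49,0]]
[[11,17],[22,16],[23,17],[28,1],[35,0],[48,17],[49,0]]
[[11,17],[22,16],[23,17],[28,1],[35,0],[46,8],[48,17],[49,8],[50,0]]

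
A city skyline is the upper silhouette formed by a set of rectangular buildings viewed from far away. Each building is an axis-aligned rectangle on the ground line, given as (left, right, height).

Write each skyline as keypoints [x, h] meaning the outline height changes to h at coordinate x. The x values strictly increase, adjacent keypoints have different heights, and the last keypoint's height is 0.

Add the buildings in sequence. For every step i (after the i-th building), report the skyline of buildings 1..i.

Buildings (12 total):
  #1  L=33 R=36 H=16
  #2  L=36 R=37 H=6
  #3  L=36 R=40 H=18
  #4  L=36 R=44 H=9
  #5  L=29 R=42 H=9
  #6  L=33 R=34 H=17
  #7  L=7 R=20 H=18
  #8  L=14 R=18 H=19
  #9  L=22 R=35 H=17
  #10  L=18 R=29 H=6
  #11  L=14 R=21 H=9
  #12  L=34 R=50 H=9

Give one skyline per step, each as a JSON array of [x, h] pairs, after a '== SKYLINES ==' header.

== SKYLINES ==
[[33,16],[36,0]]
[[33,16],[36,6],[37,0]]
[[33,16],[36,18],[40,0]]
[[33,16],[36,18],[40,9],[44,0]]
[[29,9],[33,16],[36,18],[40,9],[44,0]]
[[29,9],[33,17],[34,16],[36,18],[40,9],[44,0]]
[[7,18],[20,0],[29,9],[33,17],[34,16],[36,18],[40,9],[44,0]]
[[7,18],[14,19],[18,18],[20,0],[29,9],[33,17],[34,16],[36,18],[40,9],[44,0]]
[[7,18],[14,19],[18,18],[20,0],[22,17],[35,16],[36,18],[40,9],[44,0]]
[[7,18],[14,19],[18,18],[20,6],[22,17],[35,16],[36,18],[40,9],[44,0]]
[[7,18],[14,19],[18,18],[20,9],[21,6],[22,17],[35,16],[36,18],[40,9],[44,0]]
[[7,18],[14,19],[18,18],[20,9],[21,6],[22,17],[35,16],[36,18],[40,9],[50,0]]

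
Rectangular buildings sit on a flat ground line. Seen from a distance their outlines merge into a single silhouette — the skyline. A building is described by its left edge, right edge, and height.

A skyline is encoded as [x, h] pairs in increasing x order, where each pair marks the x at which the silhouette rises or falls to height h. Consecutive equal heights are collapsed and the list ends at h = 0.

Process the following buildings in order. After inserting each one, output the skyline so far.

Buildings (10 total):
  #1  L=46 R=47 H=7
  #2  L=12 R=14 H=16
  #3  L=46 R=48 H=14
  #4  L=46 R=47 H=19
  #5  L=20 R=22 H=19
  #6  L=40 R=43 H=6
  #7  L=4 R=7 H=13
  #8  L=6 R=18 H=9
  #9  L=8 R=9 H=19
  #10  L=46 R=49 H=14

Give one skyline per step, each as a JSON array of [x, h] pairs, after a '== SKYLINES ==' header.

== SKYLINES ==
[[46,7],[47,0]]
[[12,16],[14,0],[46,7],[47,0]]
[[12,16],[14,0],[46,14],[48,0]]
[[12,16],[14,0],[46,19],[47,14],[48,0]]
[[12,16],[14,0],[20,19],[22,0],[46,19],[47,14],[48,0]]
[[12,16],[14,0],[20,19],[22,0],[40,6],[43,0],[46,19],[47,14],[48,0]]
[[4,13],[7,0],[12,16],[14,0],[20,19],[22,0],[40,6],[43,0],[46,19],[47,14],[48,0]]
[[4,13],[7,9],[12,16],[14,9],[18,0],[20,19],[22,0],[40,6],[43,0],[46,19],[47,14],[48,0]]
[[4,13],[7,9],[8,19],[9,9],[12,16],[14,9],[18,0],[20,19],[22,0],[40,6],[43,0],[46,19],[47,14],[48,0]]
[[4,13],[7,9],[8,19],[9,9],[12,16],[14,9],[18,0],[20,19],[22,0],[40,6],[43,0],[46,19],[47,14],[49,0]]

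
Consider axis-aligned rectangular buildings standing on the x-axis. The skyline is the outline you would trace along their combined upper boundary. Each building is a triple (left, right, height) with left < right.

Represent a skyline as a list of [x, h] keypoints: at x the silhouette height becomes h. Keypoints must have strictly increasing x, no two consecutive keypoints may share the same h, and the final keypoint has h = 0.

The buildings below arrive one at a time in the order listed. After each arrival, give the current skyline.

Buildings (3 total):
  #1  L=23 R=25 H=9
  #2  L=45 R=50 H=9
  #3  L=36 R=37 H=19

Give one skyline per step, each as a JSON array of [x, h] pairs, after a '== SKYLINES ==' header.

== SKYLINES ==
[[23,9],[25,0]]
[[23,9],[25,0],[45,9],[50,0]]
[[23,9],[25,0],[36,19],[37,0],[45,9],[50,0]]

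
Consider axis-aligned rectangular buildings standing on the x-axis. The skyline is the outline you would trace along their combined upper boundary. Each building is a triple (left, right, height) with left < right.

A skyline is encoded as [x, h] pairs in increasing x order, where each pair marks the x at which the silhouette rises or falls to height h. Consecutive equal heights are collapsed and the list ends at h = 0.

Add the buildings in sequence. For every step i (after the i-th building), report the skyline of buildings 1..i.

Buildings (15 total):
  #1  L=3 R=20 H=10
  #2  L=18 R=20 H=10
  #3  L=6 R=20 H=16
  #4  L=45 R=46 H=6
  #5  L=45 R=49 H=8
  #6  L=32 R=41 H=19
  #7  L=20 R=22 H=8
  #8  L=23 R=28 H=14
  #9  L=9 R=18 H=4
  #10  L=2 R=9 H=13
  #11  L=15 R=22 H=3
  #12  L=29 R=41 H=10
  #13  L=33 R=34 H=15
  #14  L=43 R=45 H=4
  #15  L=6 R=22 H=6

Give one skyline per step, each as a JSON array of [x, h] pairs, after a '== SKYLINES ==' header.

== SKYLINES ==
[[3,10],[20,0]]
[[3,10],[20,0]]
[[3,10],[6,16],[20,0]]
[[3,10],[6,16],[20,0],[45,6],[46,0]]
[[3,10],[6,16],[20,0],[45,8],[49,0]]
[[3,10],[6,16],[20,0],[32,19],[41,0],[45,8],[49,0]]
[[3,10],[6,16],[20,8],[22,0],[32,19],[41,0],[45,8],[49,0]]
[[3,10],[6,16],[20,8],[22,0],[23,14],[28,0],[32,19],[41,0],[45,8],[49,0]]
[[3,10],[6,16],[20,8],[22,0],[23,14],[28,0],[32,19],[41,0],[45,8],[49,0]]
[[2,13],[6,16],[20,8],[22,0],[23,14],[28,0],[32,19],[41,0],[45,8],[49,0]]
[[2,13],[6,16],[20,8],[22,0],[23,14],[28,0],[32,19],[41,0],[45,8],[49,0]]
[[2,13],[6,16],[20,8],[22,0],[23,14],[28,0],[29,10],[32,19],[41,0],[45,8],[49,0]]
[[2,13],[6,16],[20,8],[22,0],[23,14],[28,0],[29,10],[32,19],[41,0],[45,8],[49,0]]
[[2,13],[6,16],[20,8],[22,0],[23,14],[28,0],[29,10],[32,19],[41,0],[43,4],[45,8],[49,0]]
[[2,13],[6,16],[20,8],[22,0],[23,14],[28,0],[29,10],[32,19],[41,0],[43,4],[45,8],[49,0]]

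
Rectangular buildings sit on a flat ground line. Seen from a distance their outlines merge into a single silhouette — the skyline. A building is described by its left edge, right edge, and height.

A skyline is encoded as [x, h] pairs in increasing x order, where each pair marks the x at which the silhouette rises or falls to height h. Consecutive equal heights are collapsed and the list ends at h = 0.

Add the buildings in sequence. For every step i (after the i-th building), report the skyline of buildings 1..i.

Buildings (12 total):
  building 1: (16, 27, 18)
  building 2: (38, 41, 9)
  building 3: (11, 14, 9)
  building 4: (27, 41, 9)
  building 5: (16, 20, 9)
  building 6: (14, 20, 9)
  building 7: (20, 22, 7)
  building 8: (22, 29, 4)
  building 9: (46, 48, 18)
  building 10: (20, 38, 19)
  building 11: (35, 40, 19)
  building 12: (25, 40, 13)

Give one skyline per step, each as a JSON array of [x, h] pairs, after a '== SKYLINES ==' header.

== SKYLINES ==
[[16,18],[27,0]]
[[16,18],[27,0],[38,9],[41,0]]
[[11,9],[14,0],[16,18],[27,0],[38,9],[41,0]]
[[11,9],[14,0],[16,18],[27,9],[41,0]]
[[11,9],[14,0],[16,18],[27,9],[41,0]]
[[11,9],[16,18],[27,9],[41,0]]
[[11,9],[16,18],[27,9],[41,0]]
[[11,9],[16,18],[27,9],[41,0]]
[[11,9],[16,18],[27,9],[41,0],[46,18],[48,0]]
[[11,9],[16,18],[20,19],[38,9],[41,0],[46,18],[48,0]]
[[11,9],[16,18],[20,19],[40,9],[41,0],[46,18],[48,0]]
[[11,9],[16,18],[20,19],[40,9],[41,0],[46,18],[48,0]]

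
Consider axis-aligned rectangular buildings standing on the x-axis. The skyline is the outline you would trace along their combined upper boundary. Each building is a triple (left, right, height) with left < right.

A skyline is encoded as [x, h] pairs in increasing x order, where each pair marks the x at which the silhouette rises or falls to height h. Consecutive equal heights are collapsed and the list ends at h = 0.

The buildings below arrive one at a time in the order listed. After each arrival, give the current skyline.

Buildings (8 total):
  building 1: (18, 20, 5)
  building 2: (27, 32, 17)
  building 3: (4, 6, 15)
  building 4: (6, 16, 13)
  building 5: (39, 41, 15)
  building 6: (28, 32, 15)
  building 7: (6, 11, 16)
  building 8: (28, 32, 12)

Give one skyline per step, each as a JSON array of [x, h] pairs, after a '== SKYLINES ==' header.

== SKYLINES ==
[[18,5],[20,0]]
[[18,5],[20,0],[27,17],[32,0]]
[[4,15],[6,0],[18,5],[20,0],[27,17],[32,0]]
[[4,15],[6,13],[16,0],[18,5],[20,0],[27,17],[32,0]]
[[4,15],[6,13],[16,0],[18,5],[20,0],[27,17],[32,0],[39,15],[41,0]]
[[4,15],[6,13],[16,0],[18,5],[20,0],[27,17],[32,0],[39,15],[41,0]]
[[4,15],[6,16],[11,13],[16,0],[18,5],[20,0],[27,17],[32,0],[39,15],[41,0]]
[[4,15],[6,16],[11,13],[16,0],[18,5],[20,0],[27,17],[32,0],[39,15],[41,0]]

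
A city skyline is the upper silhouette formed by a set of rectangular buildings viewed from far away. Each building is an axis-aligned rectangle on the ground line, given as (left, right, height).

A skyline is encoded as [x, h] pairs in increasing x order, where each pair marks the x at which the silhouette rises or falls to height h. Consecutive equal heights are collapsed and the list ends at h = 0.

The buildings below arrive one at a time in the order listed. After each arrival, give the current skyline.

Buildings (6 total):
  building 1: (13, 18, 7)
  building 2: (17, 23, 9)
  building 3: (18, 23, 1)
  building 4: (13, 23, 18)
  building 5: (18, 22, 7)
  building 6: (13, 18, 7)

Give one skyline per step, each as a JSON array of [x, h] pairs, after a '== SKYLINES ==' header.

== SKYLINES ==
[[13,7],[18,0]]
[[13,7],[17,9],[23,0]]
[[13,7],[17,9],[23,0]]
[[13,18],[23,0]]
[[13,18],[23,0]]
[[13,18],[23,0]]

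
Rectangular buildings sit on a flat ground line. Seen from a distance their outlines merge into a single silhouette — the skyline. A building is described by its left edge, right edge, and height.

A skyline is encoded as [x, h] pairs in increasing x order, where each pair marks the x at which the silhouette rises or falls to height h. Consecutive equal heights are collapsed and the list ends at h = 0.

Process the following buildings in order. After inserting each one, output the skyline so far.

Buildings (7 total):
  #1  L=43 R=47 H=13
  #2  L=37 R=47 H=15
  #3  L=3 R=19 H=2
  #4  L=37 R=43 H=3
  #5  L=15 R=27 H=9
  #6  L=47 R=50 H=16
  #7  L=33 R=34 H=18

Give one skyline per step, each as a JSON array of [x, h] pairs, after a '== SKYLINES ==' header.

== SKYLINES ==
[[43,13],[47,0]]
[[37,15],[47,0]]
[[3,2],[19,0],[37,15],[47,0]]
[[3,2],[19,0],[37,15],[47,0]]
[[3,2],[15,9],[27,0],[37,15],[47,0]]
[[3,2],[15,9],[27,0],[37,15],[47,16],[50,0]]
[[3,2],[15,9],[27,0],[33,18],[34,0],[37,15],[47,16],[50,0]]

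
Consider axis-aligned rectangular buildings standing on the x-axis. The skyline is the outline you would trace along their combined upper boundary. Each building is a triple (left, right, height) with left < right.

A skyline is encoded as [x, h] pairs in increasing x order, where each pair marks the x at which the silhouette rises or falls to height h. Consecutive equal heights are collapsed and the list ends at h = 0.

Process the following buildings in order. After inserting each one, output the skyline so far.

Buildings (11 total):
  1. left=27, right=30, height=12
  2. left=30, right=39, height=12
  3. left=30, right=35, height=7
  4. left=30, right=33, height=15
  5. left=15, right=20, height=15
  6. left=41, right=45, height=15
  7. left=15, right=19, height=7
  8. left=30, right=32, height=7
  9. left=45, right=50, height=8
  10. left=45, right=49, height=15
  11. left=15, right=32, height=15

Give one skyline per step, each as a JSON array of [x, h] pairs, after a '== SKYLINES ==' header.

== SKYLINES ==
[[27,12],[30,0]]
[[27,12],[39,0]]
[[27,12],[39,0]]
[[27,12],[30,15],[33,12],[39,0]]
[[15,15],[20,0],[27,12],[30,15],[33,12],[39,0]]
[[15,15],[20,0],[27,12],[30,15],[33,12],[39,0],[41,15],[45,0]]
[[15,15],[20,0],[27,12],[30,15],[33,12],[39,0],[41,15],[45,0]]
[[15,15],[20,0],[27,12],[30,15],[33,12],[39,0],[41,15],[45,0]]
[[15,15],[20,0],[27,12],[30,15],[33,12],[39,0],[41,15],[45,8],[50,0]]
[[15,15],[20,0],[27,12],[30,15],[33,12],[39,0],[41,15],[49,8],[50,0]]
[[15,15],[33,12],[39,0],[41,15],[49,8],[50,0]]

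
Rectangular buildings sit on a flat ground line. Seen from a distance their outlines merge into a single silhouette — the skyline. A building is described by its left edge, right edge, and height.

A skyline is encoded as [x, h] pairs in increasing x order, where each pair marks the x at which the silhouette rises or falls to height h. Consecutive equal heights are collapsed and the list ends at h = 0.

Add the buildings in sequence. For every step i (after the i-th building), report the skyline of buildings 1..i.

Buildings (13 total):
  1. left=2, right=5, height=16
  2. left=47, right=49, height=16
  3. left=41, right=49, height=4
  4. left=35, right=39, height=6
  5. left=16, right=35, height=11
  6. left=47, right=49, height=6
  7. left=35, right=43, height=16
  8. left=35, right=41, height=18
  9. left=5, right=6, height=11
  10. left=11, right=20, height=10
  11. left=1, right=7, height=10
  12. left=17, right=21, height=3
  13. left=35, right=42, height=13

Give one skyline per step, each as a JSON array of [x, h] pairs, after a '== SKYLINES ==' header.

== SKYLINES ==
[[2,16],[5,0]]
[[2,16],[5,0],[47,16],[49,0]]
[[2,16],[5,0],[41,4],[47,16],[49,0]]
[[2,16],[5,0],[35,6],[39,0],[41,4],[47,16],[49,0]]
[[2,16],[5,0],[16,11],[35,6],[39,0],[41,4],[47,16],[49,0]]
[[2,16],[5,0],[16,11],[35,6],[39,0],[41,4],[47,16],[49,0]]
[[2,16],[5,0],[16,11],[35,16],[43,4],[47,16],[49,0]]
[[2,16],[5,0],[16,11],[35,18],[41,16],[43,4],[47,16],[49,0]]
[[2,16],[5,11],[6,0],[16,11],[35,18],[41,16],[43,4],[47,16],[49,0]]
[[2,16],[5,11],[6,0],[11,10],[16,11],[35,18],[41,16],[43,4],[47,16],[49,0]]
[[1,10],[2,16],[5,11],[6,10],[7,0],[11,10],[16,11],[35,18],[41,16],[43,4],[47,16],[49,0]]
[[1,10],[2,16],[5,11],[6,10],[7,0],[11,10],[16,11],[35,18],[41,16],[43,4],[47,16],[49,0]]
[[1,10],[2,16],[5,11],[6,10],[7,0],[11,10],[16,11],[35,18],[41,16],[43,4],[47,16],[49,0]]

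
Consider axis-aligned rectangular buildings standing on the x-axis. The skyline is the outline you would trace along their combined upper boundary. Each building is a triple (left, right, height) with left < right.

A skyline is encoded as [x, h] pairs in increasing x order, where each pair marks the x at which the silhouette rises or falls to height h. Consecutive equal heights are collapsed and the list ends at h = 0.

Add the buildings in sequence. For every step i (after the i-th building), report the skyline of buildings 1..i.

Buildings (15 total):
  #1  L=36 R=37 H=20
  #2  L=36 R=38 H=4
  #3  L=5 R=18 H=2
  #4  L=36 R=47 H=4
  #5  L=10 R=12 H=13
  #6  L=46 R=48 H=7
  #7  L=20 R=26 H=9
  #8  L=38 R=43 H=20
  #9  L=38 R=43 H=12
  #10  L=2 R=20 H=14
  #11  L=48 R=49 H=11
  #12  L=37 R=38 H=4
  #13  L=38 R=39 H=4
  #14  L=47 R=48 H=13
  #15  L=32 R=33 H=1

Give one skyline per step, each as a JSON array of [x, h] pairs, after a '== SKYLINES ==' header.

== SKYLINES ==
[[36,20],[37,0]]
[[36,20],[37,4],[38,0]]
[[5,2],[18,0],[36,20],[37,4],[38,0]]
[[5,2],[18,0],[36,20],[37,4],[47,0]]
[[5,2],[10,13],[12,2],[18,0],[36,20],[37,4],[47,0]]
[[5,2],[10,13],[12,2],[18,0],[36,20],[37,4],[46,7],[48,0]]
[[5,2],[10,13],[12,2],[18,0],[20,9],[26,0],[36,20],[37,4],[46,7],[48,0]]
[[5,2],[10,13],[12,2],[18,0],[20,9],[26,0],[36,20],[37,4],[38,20],[43,4],[46,7],[48,0]]
[[5,2],[10,13],[12,2],[18,0],[20,9],[26,0],[36,20],[37,4],[38,20],[43,4],[46,7],[48,0]]
[[2,14],[20,9],[26,0],[36,20],[37,4],[38,20],[43,4],[46,7],[48,0]]
[[2,14],[20,9],[26,0],[36,20],[37,4],[38,20],[43,4],[46,7],[48,11],[49,0]]
[[2,14],[20,9],[26,0],[36,20],[37,4],[38,20],[43,4],[46,7],[48,11],[49,0]]
[[2,14],[20,9],[26,0],[36,20],[37,4],[38,20],[43,4],[46,7],[48,11],[49,0]]
[[2,14],[20,9],[26,0],[36,20],[37,4],[38,20],[43,4],[46,7],[47,13],[48,11],[49,0]]
[[2,14],[20,9],[26,0],[32,1],[33,0],[36,20],[37,4],[38,20],[43,4],[46,7],[47,13],[48,11],[49,0]]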